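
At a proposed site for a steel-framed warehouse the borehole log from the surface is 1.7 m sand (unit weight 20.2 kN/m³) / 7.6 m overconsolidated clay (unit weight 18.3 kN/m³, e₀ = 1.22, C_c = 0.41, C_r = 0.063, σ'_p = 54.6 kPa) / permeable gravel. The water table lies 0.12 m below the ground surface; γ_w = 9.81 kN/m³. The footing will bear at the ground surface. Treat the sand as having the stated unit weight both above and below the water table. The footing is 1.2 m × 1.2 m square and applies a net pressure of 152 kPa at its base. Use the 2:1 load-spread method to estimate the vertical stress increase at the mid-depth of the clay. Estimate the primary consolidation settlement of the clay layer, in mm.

S_c ≈ 21.4 mm

Mid-depth of clay below the ground surface: z = 1.7 + 7.6/2 = 5.5 m.
Total vertical stress at mid-clay: σ_v = 20.2×1.7 + 18.3×3.8 = 103.88 kPa.
Pore pressure: u = 9.81×(5.5 − 0.12) = 52.778 kPa.
Initial effective stress: σ'_0 = σ_v − u = 103.88 − 52.778 = 51.102 kPa.
Stress increase at mid-clay by the 2:1 spreading method:
Δσ = qBL/((B+z)(L+z)) = 152×1.2×1.2/((1.2+5.5)(1.2+5.5)) = 4.8759 kPa
Final effective stress: σ'_f = 51.102 + 4.8759 = 55.978 kPa.
σ'_f = 55.978 > σ'_p = 54.6 kPa, so the stress path crosses the preconsolidation pressure — recompression up to σ'_p, then virgin compression beyond:
S_c = H/(1+e₀)·[C_r·log₁₀(σ'_p/σ'_0) + C_c·log₁₀(σ'_f/σ'_p)]
    = 7.6/2.22 × [0.063×log₁₀(54.6/51.102) + 0.41×log₁₀(55.978/54.6)]
    = 3.4234 × [0.0018115 + 0.0044381] = 0.02139 m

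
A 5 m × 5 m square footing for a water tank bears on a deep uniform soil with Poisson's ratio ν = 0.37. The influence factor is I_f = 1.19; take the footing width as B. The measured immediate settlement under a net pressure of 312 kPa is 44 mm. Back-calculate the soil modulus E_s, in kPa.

S_e = q·B·(1−ν²)/E_s · I_f  ⇒  E_s = q·B·(1−ν²)·I_f / S_e.
E_s = 312 × 5 × 0.8631 × 1.19 / 0.044 = 36410 kPa

E_s ≈ 36400 kPa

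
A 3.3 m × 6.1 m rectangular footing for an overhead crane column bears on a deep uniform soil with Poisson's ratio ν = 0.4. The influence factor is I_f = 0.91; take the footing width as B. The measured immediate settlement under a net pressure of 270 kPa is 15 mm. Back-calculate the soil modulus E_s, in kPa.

E_s ≈ 45400 kPa

S_e = q·B·(1−ν²)/E_s · I_f  ⇒  E_s = q·B·(1−ν²)·I_f / S_e.
E_s = 270 × 3.3 × 0.84 × 0.91 / 0.015 = 45410 kPa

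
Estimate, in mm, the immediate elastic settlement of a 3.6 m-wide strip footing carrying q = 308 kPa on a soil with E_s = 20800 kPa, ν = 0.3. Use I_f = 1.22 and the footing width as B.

S_e ≈ 59.2 mm

Immediate (elastic) settlement: S_e = q·B·(1−ν²)/E_s · I_f.
S_e = 308 × 3.6 × (1 − 0.3²) / 20800 × 1.22
    = 308 × 3.6 × 0.91 / 20800 × 1.22
    = 0.05918 m = 59.18 mm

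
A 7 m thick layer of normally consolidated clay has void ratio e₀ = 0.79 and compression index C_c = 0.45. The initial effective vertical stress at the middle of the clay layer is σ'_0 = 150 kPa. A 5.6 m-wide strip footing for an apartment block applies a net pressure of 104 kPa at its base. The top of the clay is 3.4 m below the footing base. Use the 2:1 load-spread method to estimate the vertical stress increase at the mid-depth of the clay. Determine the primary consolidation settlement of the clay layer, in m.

Mid-depth of clay below the footing base: z = 3.4 + 7/2 = 6.9 m.
Stress increase at mid-clay by the 2:1 spreading method:
Δσ = qB/(B+z) = 104×5.6/(5.6+6.9) = 46.592 kPa
Final effective stress: σ'_f = σ'_0 + Δσ = 150 + 46.592 = 196.59 kPa.
Normally consolidated clay, so the full stress increment lies on the virgin compression line:
S_c = C_c·H/(1+e₀)·log₁₀(σ'_f/σ'_0) = 0.45×7/(1+0.79)×log₁₀(196.59/150)
    = 1.7598 × 0.11747 = 0.2067 m

S_c ≈ 0.207 m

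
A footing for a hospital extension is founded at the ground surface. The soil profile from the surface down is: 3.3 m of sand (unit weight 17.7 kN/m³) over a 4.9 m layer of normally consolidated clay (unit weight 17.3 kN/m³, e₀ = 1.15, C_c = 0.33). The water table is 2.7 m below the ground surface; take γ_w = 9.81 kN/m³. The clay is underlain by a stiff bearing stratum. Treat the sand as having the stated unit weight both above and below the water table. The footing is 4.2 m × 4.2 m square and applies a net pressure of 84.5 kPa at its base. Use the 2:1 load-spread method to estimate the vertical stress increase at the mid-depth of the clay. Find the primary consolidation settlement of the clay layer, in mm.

Mid-depth of clay below the ground surface: z = 3.3 + 4.9/2 = 5.75 m.
Total vertical stress at mid-clay: σ_v = 17.7×3.3 + 17.3×2.45 = 100.8 kPa.
Pore pressure: u = 9.81×(5.75 − 2.7) = 29.921 kPa.
Initial effective stress: σ'_0 = σ_v − u = 100.8 − 29.921 = 70.879 kPa.
Stress increase at mid-clay by the 2:1 spreading method:
Δσ = qBL/((B+z)(L+z)) = 84.5×4.2×4.2/((4.2+5.75)(4.2+5.75)) = 15.056 kPa
Final effective stress: σ'_f = σ'_0 + Δσ = 70.879 + 15.056 = 85.935 kPa.
Normally consolidated clay, so the full stress increment lies on the virgin compression line:
S_c = C_c·H/(1+e₀)·log₁₀(σ'_f/σ'_0) = 0.33×4.9/(1+1.15)×log₁₀(85.935/70.879)
    = 0.75209 × 0.083652 = 0.06291 m

S_c ≈ 62.9 mm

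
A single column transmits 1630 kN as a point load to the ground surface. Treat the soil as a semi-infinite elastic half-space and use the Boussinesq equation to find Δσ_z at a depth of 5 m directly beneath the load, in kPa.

Boussinesq vertical stress below a point load on an elastic half-space:
Δσ_z = 3P/(2πz²) · [1 + (r/z)²]^(−5/2)
r/z = 0/5 = 0; [1+(r/z)²]^(−5/2) = 1.
Δσ_z = 3×1630/(2π×5²) × 1 = 31.131 × 1 = 31.13 kPa

Δσ_z ≈ 31.1 kPa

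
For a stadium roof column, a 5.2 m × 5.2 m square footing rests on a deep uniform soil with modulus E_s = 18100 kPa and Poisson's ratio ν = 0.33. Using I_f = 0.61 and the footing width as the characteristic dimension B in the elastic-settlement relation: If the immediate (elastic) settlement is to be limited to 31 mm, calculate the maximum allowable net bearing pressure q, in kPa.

S_e = q·B·(1−ν²)/E_s · I_f  ⇒  q = S_e·E_s / (B·(1−ν²)·I_f).
q = 0.031 × 18100 / (5.2 × 0.8911 × 0.61) = 198.5 kPa

q ≈ 199 kPa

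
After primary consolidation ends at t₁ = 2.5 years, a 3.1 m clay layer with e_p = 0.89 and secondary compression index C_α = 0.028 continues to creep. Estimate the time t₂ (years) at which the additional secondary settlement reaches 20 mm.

S_s = C_α·H/(1+e_p)·log₁₀(t₂/t₁) ⇒ log₁₀(t₂/t₁) = S_s·(1+e_p)/(C_α·H).
log₁₀(t₂/t₁) = 0.02 × (1+0.89) / (0.028×3.1) = 0.4355
t₂ = t₁ × 10^0.4355 = 2.5 × 2.726 = 6.814 years

t₂ ≈ 6.81 years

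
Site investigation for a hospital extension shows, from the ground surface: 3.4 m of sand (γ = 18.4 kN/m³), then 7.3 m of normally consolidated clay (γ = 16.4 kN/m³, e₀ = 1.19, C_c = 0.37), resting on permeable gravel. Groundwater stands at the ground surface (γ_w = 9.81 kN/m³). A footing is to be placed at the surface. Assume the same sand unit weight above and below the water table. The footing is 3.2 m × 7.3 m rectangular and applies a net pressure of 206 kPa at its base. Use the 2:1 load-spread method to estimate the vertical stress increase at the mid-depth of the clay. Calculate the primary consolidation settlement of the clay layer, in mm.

Mid-depth of clay below the ground surface: z = 3.4 + 7.3/2 = 7.05 m.
Total vertical stress at mid-clay: σ_v = 18.4×3.4 + 16.4×3.65 = 122.42 kPa.
Pore pressure: u = 9.81×(7.05 − 0) = 69.16 kPa.
Initial effective stress: σ'_0 = σ_v − u = 122.42 − 69.16 = 53.26 kPa.
Stress increase at mid-clay by the 2:1 spreading method:
Δσ = qBL/((B+z)(L+z)) = 206×3.2×7.3/((3.2+7.05)(7.3+7.05)) = 32.716 kPa
Final effective stress: σ'_f = σ'_0 + Δσ = 53.26 + 32.716 = 85.976 kPa.
Normally consolidated clay, so the full stress increment lies on the virgin compression line:
S_c = C_c·H/(1+e₀)·log₁₀(σ'_f/σ'_0) = 0.37×7.3/(1+1.19)×log₁₀(85.976/53.26)
    = 1.2333 × 0.20798 = 0.2565 m

S_c ≈ 257 mm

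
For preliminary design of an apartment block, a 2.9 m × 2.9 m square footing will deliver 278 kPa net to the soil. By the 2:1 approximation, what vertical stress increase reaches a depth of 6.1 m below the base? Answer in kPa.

By the 2:1 method the load spreads at 1 horizontal : 2 vertical, so at depth z the loaded area has grown by z in each plan dimension:
Δσ = qBL/((B+z)(L+z)) = 278×2.9×2.9/((2.9+6.1)(2.9+6.1)) = 28.864 kPa

Δσ_z ≈ 28.9 kPa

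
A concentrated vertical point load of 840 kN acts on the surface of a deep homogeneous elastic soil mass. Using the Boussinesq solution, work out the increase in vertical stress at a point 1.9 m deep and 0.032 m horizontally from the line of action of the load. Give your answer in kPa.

Boussinesq vertical stress below a point load on an elastic half-space:
Δσ_z = 3P/(2πz²) · [1 + (r/z)²]^(−5/2)
r/z = 0.032/1.9 = 0.016842; [1+(r/z)²]^(−5/2) = 0.99929.
Δσ_z = 3×840/(2π×1.9²) × 0.99929 = 111.1 × 0.99929 = 111 kPa

Δσ_z ≈ 111 kPa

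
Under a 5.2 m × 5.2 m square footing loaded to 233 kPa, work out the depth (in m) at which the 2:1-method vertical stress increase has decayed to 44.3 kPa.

2:1 spreading — at depth z the loaded area has grown by z in each plan dimension:
qB²/(B+z)² = Δσ_z ⇒ z = B(√(q/Δσ_z) − 1) = 5.2×(√(233/44.3) − 1) = 6.726 m

z ≈ 6.73 m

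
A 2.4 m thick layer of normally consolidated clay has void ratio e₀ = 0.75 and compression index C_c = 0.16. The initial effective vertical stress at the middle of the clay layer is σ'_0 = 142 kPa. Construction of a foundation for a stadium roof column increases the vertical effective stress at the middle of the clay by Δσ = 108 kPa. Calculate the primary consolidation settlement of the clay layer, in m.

S_c ≈ 0.0539 m

Final effective stress: σ'_f = σ'_0 + Δσ = 142 + 108 = 250 kPa.
Normally consolidated clay, so the full stress increment lies on the virgin compression line:
S_c = C_c·H/(1+e₀)·log₁₀(σ'_f/σ'_0) = 0.16×2.4/(1+0.75)×log₁₀(250/142)
    = 0.21943 × 0.24565 = 0.0539 m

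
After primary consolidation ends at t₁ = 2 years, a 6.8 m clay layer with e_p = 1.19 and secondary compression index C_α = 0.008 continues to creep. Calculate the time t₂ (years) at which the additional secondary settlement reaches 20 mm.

S_s = C_α·H/(1+e_p)·log₁₀(t₂/t₁) ⇒ log₁₀(t₂/t₁) = S_s·(1+e_p)/(C_α·H).
log₁₀(t₂/t₁) = 0.02 × (1+1.19) / (0.008×6.8) = 0.8051
t₂ = t₁ × 10^0.8051 = 2 × 6.385 = 12.77 years

t₂ ≈ 12.8 years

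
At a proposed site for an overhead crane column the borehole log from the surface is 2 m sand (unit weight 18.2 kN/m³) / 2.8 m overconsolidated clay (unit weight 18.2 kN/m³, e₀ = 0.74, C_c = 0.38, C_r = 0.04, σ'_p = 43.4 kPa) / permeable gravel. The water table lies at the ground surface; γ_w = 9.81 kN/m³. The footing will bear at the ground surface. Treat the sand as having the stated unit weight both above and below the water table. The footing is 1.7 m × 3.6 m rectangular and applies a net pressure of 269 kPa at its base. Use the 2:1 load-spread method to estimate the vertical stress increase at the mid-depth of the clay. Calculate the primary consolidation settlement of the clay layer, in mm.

Mid-depth of clay below the ground surface: z = 2 + 2.8/2 = 3.4 m.
Total vertical stress at mid-clay: σ_v = 18.2×2 + 18.2×1.4 = 61.88 kPa.
Pore pressure: u = 9.81×(3.4 − 0) = 33.354 kPa.
Initial effective stress: σ'_0 = σ_v − u = 61.88 − 33.354 = 28.526 kPa.
Stress increase at mid-clay by the 2:1 spreading method:
Δσ = qBL/((B+z)(L+z)) = 269×1.7×3.6/((1.7+3.4)(3.6+3.4)) = 46.114 kPa
Final effective stress: σ'_f = 28.526 + 46.114 = 74.64 kPa.
σ'_f = 74.64 > σ'_p = 43.4 kPa, so the stress path crosses the preconsolidation pressure — recompression up to σ'_p, then virgin compression beyond:
S_c = H/(1+e₀)·[C_r·log₁₀(σ'_p/σ'_0) + C_c·log₁₀(σ'_f/σ'_p)]
    = 2.8/1.74 × [0.04×log₁₀(43.4/28.526) + 0.38×log₁₀(74.64/43.4)]
    = 1.6092 × [0.00729 + 0.089483] = 0.1557 m

S_c ≈ 156 mm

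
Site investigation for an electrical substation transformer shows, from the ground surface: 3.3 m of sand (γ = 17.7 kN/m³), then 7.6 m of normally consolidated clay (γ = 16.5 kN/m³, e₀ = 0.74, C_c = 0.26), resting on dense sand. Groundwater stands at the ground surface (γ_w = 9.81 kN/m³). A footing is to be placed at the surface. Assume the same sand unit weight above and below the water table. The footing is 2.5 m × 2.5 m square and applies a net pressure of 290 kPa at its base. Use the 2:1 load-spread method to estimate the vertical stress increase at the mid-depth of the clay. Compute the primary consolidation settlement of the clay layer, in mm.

S_c ≈ 160 mm

Mid-depth of clay below the ground surface: z = 3.3 + 7.6/2 = 7.1 m.
Total vertical stress at mid-clay: σ_v = 17.7×3.3 + 16.5×3.8 = 121.11 kPa.
Pore pressure: u = 9.81×(7.1 − 0) = 69.651 kPa.
Initial effective stress: σ'_0 = σ_v − u = 121.11 − 69.651 = 51.459 kPa.
Stress increase at mid-clay by the 2:1 spreading method:
Δσ = qBL/((B+z)(L+z)) = 290×2.5×2.5/((2.5+7.1)(2.5+7.1)) = 19.667 kPa
Final effective stress: σ'_f = σ'_0 + Δσ = 51.459 + 19.667 = 71.126 kPa.
Normally consolidated clay, so the full stress increment lies on the virgin compression line:
S_c = C_c·H/(1+e₀)·log₁₀(σ'_f/σ'_0) = 0.26×7.6/(1+0.74)×log₁₀(71.126/51.459)
    = 1.1356 × 0.14057 = 0.1596 m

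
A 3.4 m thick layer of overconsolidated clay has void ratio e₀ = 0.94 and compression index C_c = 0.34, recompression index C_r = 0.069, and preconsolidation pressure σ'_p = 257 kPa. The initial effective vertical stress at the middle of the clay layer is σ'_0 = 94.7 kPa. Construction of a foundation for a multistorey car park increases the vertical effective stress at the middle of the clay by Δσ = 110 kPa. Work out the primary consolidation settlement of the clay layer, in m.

Final effective stress: σ'_f = 94.7 + 110 = 204.7 kPa.
σ'_f = 204.7 ≤ σ'_p = 257 kPa, so the clay remains overconsolidated and only the recompression index applies:
S_c = C_r·H/(1+e₀)·log₁₀(σ'_f/σ'_0) = 0.069×3.4/1.94×log₁₀(204.7/94.7)
    = 0.12093 × 0.33477 = 0.04048 m

S_c ≈ 0.0405 m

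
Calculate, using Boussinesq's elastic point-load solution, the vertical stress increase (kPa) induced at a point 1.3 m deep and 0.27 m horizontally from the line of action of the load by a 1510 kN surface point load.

Δσ_z ≈ 384 kPa

Boussinesq vertical stress below a point load on an elastic half-space:
Δσ_z = 3P/(2πz²) · [1 + (r/z)²]^(−5/2)
r/z = 0.27/1.3 = 0.20769; [1+(r/z)²]^(−5/2) = 0.8998.
Δσ_z = 3×1510/(2π×1.3²) × 0.8998 = 426.61 × 0.8998 = 383.9 kPa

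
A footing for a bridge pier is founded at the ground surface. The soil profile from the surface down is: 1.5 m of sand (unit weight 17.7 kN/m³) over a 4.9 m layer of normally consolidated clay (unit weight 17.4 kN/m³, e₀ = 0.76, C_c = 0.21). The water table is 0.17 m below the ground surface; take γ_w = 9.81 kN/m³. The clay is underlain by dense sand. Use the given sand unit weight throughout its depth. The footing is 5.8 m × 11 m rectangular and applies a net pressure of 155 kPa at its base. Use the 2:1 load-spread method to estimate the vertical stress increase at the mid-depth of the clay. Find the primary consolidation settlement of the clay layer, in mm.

S_c ≈ 288 mm

Mid-depth of clay below the ground surface: z = 1.5 + 4.9/2 = 3.95 m.
Total vertical stress at mid-clay: σ_v = 17.7×1.5 + 17.4×2.45 = 69.18 kPa.
Pore pressure: u = 9.81×(3.95 − 0.17) = 37.082 kPa.
Initial effective stress: σ'_0 = σ_v − u = 69.18 − 37.082 = 32.098 kPa.
Stress increase at mid-clay by the 2:1 spreading method:
Δσ = qBL/((B+z)(L+z)) = 155×5.8×11/((5.8+3.95)(11+3.95)) = 67.843 kPa
Final effective stress: σ'_f = σ'_0 + Δσ = 32.098 + 67.843 = 99.941 kPa.
Normally consolidated clay, so the full stress increment lies on the virgin compression line:
S_c = C_c·H/(1+e₀)·log₁₀(σ'_f/σ'_0) = 0.21×4.9/(1+0.76)×log₁₀(99.941/32.098)
    = 0.58466 × 0.49327 = 0.2884 m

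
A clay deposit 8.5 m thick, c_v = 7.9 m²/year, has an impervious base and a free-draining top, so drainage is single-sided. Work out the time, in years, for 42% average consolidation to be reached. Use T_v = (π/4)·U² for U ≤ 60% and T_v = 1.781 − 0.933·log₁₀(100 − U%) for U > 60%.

Drainage path length: H_d = H = 8.5 m (single drainage).
U ≤ 60%: T_v = (π/4)·U² = (π/4)×0.42² = 0.13854.
t = T_v·H_d²/c_v = 0.13854×8.5²/7.9 = 1.267 years.

t ≈ 1.27 years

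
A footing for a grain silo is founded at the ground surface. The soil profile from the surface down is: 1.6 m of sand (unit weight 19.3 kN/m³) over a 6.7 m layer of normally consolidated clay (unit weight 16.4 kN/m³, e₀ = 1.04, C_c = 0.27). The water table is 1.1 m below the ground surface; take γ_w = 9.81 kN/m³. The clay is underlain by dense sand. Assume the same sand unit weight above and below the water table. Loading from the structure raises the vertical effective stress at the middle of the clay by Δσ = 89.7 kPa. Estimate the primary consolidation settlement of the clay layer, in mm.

S_c ≈ 406 mm

Mid-depth of clay below the ground surface: z = 1.6 + 6.7/2 = 4.95 m.
Total vertical stress at mid-clay: σ_v = 19.3×1.6 + 16.4×3.35 = 85.82 kPa.
Pore pressure: u = 9.81×(4.95 − 1.1) = 37.769 kPa.
Initial effective stress: σ'_0 = σ_v − u = 85.82 − 37.769 = 48.051 kPa.
Final effective stress: σ'_f = σ'_0 + Δσ = 48.051 + 89.7 = 137.75 kPa.
Normally consolidated clay, so the full stress increment lies on the virgin compression line:
S_c = C_c·H/(1+e₀)·log₁₀(σ'_f/σ'_0) = 0.27×6.7/(1+1.04)×log₁₀(137.75/48.051)
    = 0.88676 × 0.45739 = 0.4056 m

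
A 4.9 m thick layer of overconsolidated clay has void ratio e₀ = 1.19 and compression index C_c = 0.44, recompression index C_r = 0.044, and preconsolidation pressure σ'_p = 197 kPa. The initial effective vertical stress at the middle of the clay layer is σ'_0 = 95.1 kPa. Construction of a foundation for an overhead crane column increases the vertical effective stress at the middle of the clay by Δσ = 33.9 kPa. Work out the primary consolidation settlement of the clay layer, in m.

S_c ≈ 0.013 m

Final effective stress: σ'_f = 95.1 + 33.9 = 129 kPa.
σ'_f = 129 ≤ σ'_p = 197 kPa, so the clay remains overconsolidated and only the recompression index applies:
S_c = C_r·H/(1+e₀)·log₁₀(σ'_f/σ'_0) = 0.044×4.9/2.19×log₁₀(129/95.1)
    = 0.098446 × 0.13241 = 0.01304 m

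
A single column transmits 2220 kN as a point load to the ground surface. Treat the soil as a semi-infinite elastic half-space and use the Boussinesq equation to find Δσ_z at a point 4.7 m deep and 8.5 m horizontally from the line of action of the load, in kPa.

Δσ_z ≈ 1.27 kPa

Boussinesq vertical stress below a point load on an elastic half-space:
Δσ_z = 3P/(2πz²) · [1 + (r/z)²]^(−5/2)
r/z = 8.5/4.7 = 1.8085; [1+(r/z)²]^(−5/2) = 0.026531.
Δσ_z = 3×2220/(2π×4.7²) × 0.026531 = 47.984 × 0.026531 = 1.273 kPa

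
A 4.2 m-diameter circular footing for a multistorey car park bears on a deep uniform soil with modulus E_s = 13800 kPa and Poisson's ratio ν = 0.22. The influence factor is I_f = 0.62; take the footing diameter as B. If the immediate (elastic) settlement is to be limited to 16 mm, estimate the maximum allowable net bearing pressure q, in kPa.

q ≈ 89.1 kPa

S_e = q·B·(1−ν²)/E_s · I_f  ⇒  q = S_e·E_s / (B·(1−ν²)·I_f).
q = 0.016 × 13800 / (4.2 × 0.9516 × 0.62) = 89.11 kPa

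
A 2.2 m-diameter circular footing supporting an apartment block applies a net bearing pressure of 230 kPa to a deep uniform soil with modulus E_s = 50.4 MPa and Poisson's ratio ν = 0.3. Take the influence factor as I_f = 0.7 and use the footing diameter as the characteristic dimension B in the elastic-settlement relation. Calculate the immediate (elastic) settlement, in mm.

Immediate (elastic) settlement: S_e = q·B·(1−ν²)/E_s · I_f.
E_s = 50.4 MPa = 50400 kPa.
S_e = 230 × 2.2 × (1 − 0.3²) / 50400 × 0.7
    = 230 × 2.2 × 0.91 / 50400 × 0.7
    = 0.006395 m = 6.395 mm

S_e ≈ 6.4 mm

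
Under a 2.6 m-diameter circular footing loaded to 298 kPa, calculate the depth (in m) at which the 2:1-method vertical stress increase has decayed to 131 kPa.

2:1 spreading — at depth z the loaded area has grown by z in each plan dimension:
qD²/(D+z)² = Δσ_z ⇒ z = D(√(q/Δσ_z) − 1) = 2.6×(√(298/131) − 1) = 1.321 m

z ≈ 1.32 m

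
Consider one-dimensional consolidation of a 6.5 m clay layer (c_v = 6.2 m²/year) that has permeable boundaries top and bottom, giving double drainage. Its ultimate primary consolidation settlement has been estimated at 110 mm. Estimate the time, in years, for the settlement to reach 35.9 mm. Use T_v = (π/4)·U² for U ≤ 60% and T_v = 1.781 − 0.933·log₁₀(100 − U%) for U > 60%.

t ≈ 0.143 years

Drainage path length: H_d = H/2 = 3.25 m (double drainage).
U = S(t)/S_ult = 35.9/110 = 0.3264.
U ≤ 60%: T_v = (π/4)·U² = (π/4)×0.32636² = 0.083655.
t = T_v·H_d²/c_v = 0.083655×3.25²/6.2 = 0.1425 years.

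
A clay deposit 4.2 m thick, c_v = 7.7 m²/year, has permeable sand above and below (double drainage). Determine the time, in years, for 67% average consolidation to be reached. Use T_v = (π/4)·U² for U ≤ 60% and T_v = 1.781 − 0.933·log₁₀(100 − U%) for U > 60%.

t ≈ 0.209 years

Drainage path length: H_d = H/2 = 2.1 m (double drainage).
U > 60%: T_v = 1.781 − 0.933·log₁₀(100 − 67) = 0.36423.
t = T_v·H_d²/c_v = 0.36423×2.1²/7.7 = 0.2086 years.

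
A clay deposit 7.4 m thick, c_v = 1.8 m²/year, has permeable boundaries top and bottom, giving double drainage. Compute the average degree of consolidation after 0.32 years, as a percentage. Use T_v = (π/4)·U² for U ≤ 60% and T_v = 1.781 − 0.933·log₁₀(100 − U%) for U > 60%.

U ≈ 23.1 %

Drainage path length: H_d = H/2 = 3.7 m (double drainage).
T_v = c_v·t/H_d² = 1.8×0.32/3.7² = 0.042075.
T_v = 0.042075 corresponds to the U ≤ 60% branch:
U = √(4T_v/π) = 0.2315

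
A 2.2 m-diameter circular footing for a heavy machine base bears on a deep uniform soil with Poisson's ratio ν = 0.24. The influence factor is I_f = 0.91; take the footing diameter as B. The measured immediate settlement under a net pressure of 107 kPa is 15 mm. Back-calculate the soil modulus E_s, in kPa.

S_e = q·B·(1−ν²)/E_s · I_f  ⇒  E_s = q·B·(1−ν²)·I_f / S_e.
E_s = 107 × 2.2 × 0.9424 × 0.91 / 0.015 = 13460 kPa

E_s ≈ 13500 kPa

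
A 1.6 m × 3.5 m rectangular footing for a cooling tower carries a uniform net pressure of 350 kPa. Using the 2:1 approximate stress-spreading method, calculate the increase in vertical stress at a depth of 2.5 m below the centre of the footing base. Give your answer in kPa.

Δσ_z ≈ 79.7 kPa

By the 2:1 method the load spreads at 1 horizontal : 2 vertical, so at depth z the loaded area has grown by z in each plan dimension:
Δσ = qBL/((B+z)(L+z)) = 350×1.6×3.5/((1.6+2.5)(3.5+2.5)) = 79.675 kPa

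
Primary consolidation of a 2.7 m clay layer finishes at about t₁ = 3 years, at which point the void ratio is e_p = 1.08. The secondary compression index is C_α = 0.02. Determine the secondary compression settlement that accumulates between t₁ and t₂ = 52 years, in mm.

S_s ≈ 32.2 mm

Secondary compression: S_s = C_α·H/(1+e_p)·log₁₀(t₂/t₁)
S_s = 0.02×2.7/(1+1.08)×log₁₀(52/3)
    = 0.02596 × 1.239 = 0.03216 m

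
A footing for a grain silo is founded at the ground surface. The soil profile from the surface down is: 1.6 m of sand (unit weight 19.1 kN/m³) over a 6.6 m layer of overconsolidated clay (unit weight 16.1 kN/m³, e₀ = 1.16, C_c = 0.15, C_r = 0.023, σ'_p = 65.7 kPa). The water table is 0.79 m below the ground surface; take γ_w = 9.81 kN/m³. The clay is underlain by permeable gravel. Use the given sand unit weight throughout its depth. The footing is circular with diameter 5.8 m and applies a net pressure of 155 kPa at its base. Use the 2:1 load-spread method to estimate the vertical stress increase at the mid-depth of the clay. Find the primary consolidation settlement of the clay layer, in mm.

Mid-depth of clay below the ground surface: z = 1.6 + 6.6/2 = 4.9 m.
Total vertical stress at mid-clay: σ_v = 19.1×1.6 + 16.1×3.3 = 83.69 kPa.
Pore pressure: u = 9.81×(4.9 − 0.79) = 40.319 kPa.
Initial effective stress: σ'_0 = σ_v − u = 83.69 − 40.319 = 43.371 kPa.
Stress increase at mid-clay by the 2:1 spreading method:
Δσ ≈ qD²/(D+z)² = 155×5.8²/(5.8+4.9)² = 45.543 kPa
Final effective stress: σ'_f = 43.371 + 45.543 = 88.914 kPa.
σ'_f = 88.914 > σ'_p = 65.7 kPa, so the stress path crosses the preconsolidation pressure — recompression up to σ'_p, then virgin compression beyond:
S_c = H/(1+e₀)·[C_r·log₁₀(σ'_p/σ'_0) + C_c·log₁₀(σ'_f/σ'_p)]
    = 6.6/2.16 × [0.023×log₁₀(65.7/43.371) + 0.15×log₁₀(88.914/65.7)]
    = 3.0556 × [0.0041484 + 0.019711] = 0.0729 m

S_c ≈ 72.9 mm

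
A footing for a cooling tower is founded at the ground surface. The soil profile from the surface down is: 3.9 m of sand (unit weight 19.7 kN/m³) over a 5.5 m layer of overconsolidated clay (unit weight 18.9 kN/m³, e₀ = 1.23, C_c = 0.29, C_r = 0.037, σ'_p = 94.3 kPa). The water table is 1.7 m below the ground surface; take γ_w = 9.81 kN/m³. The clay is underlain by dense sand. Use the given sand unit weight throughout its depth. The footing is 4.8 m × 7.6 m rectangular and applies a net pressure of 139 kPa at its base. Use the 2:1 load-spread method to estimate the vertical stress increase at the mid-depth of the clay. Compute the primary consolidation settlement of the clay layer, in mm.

Mid-depth of clay below the ground surface: z = 3.9 + 5.5/2 = 6.65 m.
Total vertical stress at mid-clay: σ_v = 19.7×3.9 + 18.9×2.75 = 128.81 kPa.
Pore pressure: u = 9.81×(6.65 − 1.7) = 48.56 kPa.
Initial effective stress: σ'_0 = σ_v − u = 128.81 − 48.56 = 80.25 kPa.
Stress increase at mid-clay by the 2:1 spreading method:
Δσ = qBL/((B+z)(L+z)) = 139×4.8×7.6/((4.8+6.65)(7.6+6.65)) = 31.078 kPa
Final effective stress: σ'_f = 80.25 + 31.078 = 111.33 kPa.
σ'_f = 111.33 > σ'_p = 94.3 kPa, so the stress path crosses the preconsolidation pressure — recompression up to σ'_p, then virgin compression beyond:
S_c = H/(1+e₀)·[C_r·log₁₀(σ'_p/σ'_0) + C_c·log₁₀(σ'_f/σ'_p)]
    = 5.5/2.23 × [0.037×log₁₀(94.3/80.25) + 0.29×log₁₀(111.33/94.3)]
    = 2.4664 × [0.0025925 + 0.020909] = 0.05796 m

S_c ≈ 58 mm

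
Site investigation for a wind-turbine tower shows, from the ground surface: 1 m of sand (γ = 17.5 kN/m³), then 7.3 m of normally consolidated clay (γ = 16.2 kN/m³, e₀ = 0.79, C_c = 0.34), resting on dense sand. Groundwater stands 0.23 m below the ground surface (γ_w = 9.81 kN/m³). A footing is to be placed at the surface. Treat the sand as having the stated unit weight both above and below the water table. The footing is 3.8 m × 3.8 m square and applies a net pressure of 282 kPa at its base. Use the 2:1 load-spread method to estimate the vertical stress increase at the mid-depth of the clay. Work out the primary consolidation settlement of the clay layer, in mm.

S_c ≈ 601 mm

Mid-depth of clay below the ground surface: z = 1 + 7.3/2 = 4.65 m.
Total vertical stress at mid-clay: σ_v = 17.5×1 + 16.2×3.65 = 76.63 kPa.
Pore pressure: u = 9.81×(4.65 − 0.23) = 43.36 kPa.
Initial effective stress: σ'_0 = σ_v − u = 76.63 − 43.36 = 33.27 kPa.
Stress increase at mid-clay by the 2:1 spreading method:
Δσ = qBL/((B+z)(L+z)) = 282×3.8×3.8/((3.8+4.65)(3.8+4.65)) = 57.03 kPa
Final effective stress: σ'_f = σ'_0 + Δσ = 33.27 + 57.03 = 90.3 kPa.
Normally consolidated clay, so the full stress increment lies on the virgin compression line:
S_c = C_c·H/(1+e₀)·log₁₀(σ'_f/σ'_0) = 0.34×7.3/(1+0.79)×log₁₀(90.3/33.27)
    = 1.3866 × 0.43363 = 0.6013 m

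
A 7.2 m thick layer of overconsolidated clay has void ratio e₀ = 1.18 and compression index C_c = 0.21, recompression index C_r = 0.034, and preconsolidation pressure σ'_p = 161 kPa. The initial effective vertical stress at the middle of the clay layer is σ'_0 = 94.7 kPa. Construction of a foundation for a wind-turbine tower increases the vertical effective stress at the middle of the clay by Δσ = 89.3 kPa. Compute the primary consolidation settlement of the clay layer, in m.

S_c ≈ 0.0661 m

Final effective stress: σ'_f = 94.7 + 89.3 = 184 kPa.
σ'_f = 184 > σ'_p = 161 kPa, so the stress path crosses the preconsolidation pressure — recompression up to σ'_p, then virgin compression beyond:
S_c = H/(1+e₀)·[C_r·log₁₀(σ'_p/σ'_0) + C_c·log₁₀(σ'_f/σ'_p)]
    = 7.2/2.18 × [0.034×log₁₀(161/94.7) + 0.21×log₁₀(184/161)]
    = 3.3028 × [0.0078362 + 0.012178] = 0.0661 m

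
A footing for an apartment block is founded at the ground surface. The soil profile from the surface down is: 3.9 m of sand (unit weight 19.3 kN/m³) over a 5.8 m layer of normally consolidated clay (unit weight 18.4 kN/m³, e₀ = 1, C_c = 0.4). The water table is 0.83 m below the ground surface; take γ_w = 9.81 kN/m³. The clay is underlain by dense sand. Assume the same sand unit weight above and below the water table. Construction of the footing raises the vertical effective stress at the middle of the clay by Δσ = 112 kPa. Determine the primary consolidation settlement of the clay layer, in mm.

S_c ≈ 481 mm

Mid-depth of clay below the ground surface: z = 3.9 + 5.8/2 = 6.8 m.
Total vertical stress at mid-clay: σ_v = 19.3×3.9 + 18.4×2.9 = 128.63 kPa.
Pore pressure: u = 9.81×(6.8 − 0.83) = 58.566 kPa.
Initial effective stress: σ'_0 = σ_v − u = 128.63 − 58.566 = 70.064 kPa.
Final effective stress: σ'_f = σ'_0 + Δσ = 70.064 + 112 = 182.06 kPa.
Normally consolidated clay, so the full stress increment lies on the virgin compression line:
S_c = C_c·H/(1+e₀)·log₁₀(σ'_f/σ'_0) = 0.4×5.8/(1+1)×log₁₀(182.06/70.064)
    = 1.16 × 0.41472 = 0.4811 m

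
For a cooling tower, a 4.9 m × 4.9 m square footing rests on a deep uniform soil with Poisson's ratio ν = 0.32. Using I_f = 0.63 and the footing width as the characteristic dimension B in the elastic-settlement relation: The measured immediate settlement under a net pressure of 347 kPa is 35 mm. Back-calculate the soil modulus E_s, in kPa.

E_s ≈ 27500 kPa

S_e = q·B·(1−ν²)/E_s · I_f  ⇒  E_s = q·B·(1−ν²)·I_f / S_e.
E_s = 347 × 4.9 × 0.8976 × 0.63 / 0.035 = 27470 kPa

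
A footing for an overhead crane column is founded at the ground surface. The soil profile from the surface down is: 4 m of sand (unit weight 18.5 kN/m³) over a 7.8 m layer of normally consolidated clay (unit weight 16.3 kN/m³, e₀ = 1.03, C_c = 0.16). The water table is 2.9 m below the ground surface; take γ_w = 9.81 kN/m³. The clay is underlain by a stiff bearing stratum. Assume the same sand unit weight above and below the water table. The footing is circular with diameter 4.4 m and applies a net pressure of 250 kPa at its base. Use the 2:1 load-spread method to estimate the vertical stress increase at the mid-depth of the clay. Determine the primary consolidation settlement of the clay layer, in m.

S_c ≈ 0.0824 m

Mid-depth of clay below the ground surface: z = 4 + 7.8/2 = 7.9 m.
Total vertical stress at mid-clay: σ_v = 18.5×4 + 16.3×3.9 = 137.57 kPa.
Pore pressure: u = 9.81×(7.9 − 2.9) = 49.05 kPa.
Initial effective stress: σ'_0 = σ_v − u = 137.57 − 49.05 = 88.52 kPa.
Stress increase at mid-clay by the 2:1 spreading method:
Δσ ≈ qD²/(D+z)² = 250×4.4²/(4.4+7.9)² = 31.992 kPa
Final effective stress: σ'_f = σ'_0 + Δσ = 88.52 + 31.992 = 120.51 kPa.
Normally consolidated clay, so the full stress increment lies on the virgin compression line:
S_c = C_c·H/(1+e₀)·log₁₀(σ'_f/σ'_0) = 0.16×7.8/(1+1.03)×log₁₀(120.51/88.52)
    = 0.61478 × 0.13398 = 0.08237 m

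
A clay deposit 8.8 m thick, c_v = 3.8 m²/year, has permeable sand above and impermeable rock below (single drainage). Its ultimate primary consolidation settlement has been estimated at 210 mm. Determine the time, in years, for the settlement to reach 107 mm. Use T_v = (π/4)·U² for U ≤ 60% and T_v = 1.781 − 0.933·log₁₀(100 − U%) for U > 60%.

Drainage path length: H_d = H = 8.8 m (single drainage).
U = S(t)/S_ult = 107/210 = 0.5095.
U ≤ 60%: T_v = (π/4)·U² = (π/4)×0.50952² = 0.2039.
t = T_v·H_d²/c_v = 0.2039×8.8²/3.8 = 4.155 years.

t ≈ 4.16 years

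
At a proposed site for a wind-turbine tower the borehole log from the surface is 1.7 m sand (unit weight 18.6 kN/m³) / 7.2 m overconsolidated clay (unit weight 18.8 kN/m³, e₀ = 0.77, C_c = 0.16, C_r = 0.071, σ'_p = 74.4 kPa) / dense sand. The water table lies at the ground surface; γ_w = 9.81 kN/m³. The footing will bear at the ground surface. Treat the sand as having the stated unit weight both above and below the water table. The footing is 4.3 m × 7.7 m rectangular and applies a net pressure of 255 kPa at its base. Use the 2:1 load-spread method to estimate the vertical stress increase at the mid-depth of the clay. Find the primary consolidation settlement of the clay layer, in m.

Mid-depth of clay below the ground surface: z = 1.7 + 7.2/2 = 5.3 m.
Total vertical stress at mid-clay: σ_v = 18.6×1.7 + 18.8×3.6 = 99.3 kPa.
Pore pressure: u = 9.81×(5.3 − 0) = 51.993 kPa.
Initial effective stress: σ'_0 = σ_v − u = 99.3 − 51.993 = 47.307 kPa.
Stress increase at mid-clay by the 2:1 spreading method:
Δσ = qBL/((B+z)(L+z)) = 255×4.3×7.7/((4.3+5.3)(7.7+5.3)) = 67.653 kPa
Final effective stress: σ'_f = 47.307 + 67.653 = 114.96 kPa.
σ'_f = 114.96 > σ'_p = 74.4 kPa, so the stress path crosses the preconsolidation pressure — recompression up to σ'_p, then virgin compression beyond:
S_c = H/(1+e₀)·[C_r·log₁₀(σ'_p/σ'_0) + C_c·log₁₀(σ'_f/σ'_p)]
    = 7.2/1.77 × [0.071×log₁₀(74.4/47.307) + 0.16×log₁₀(114.96/74.4)]
    = 4.0678 × [0.013962 + 0.030236] = 0.1798 m

S_c ≈ 0.18 m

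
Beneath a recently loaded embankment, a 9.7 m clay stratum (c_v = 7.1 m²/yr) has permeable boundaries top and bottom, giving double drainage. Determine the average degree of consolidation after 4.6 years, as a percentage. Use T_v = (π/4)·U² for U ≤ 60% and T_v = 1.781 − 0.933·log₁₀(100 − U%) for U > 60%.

Drainage path length: H_d = H/2 = 4.85 m (double drainage).
T_v = c_v·t/H_d² = 7.1×4.6/4.85² = 1.3885.
T_v = 1.3885 corresponds to the U > 60% branch:
U = 1 − 10^((1.781 − T_v)/0.933)/100 = 0.9737

U ≈ 97.4 %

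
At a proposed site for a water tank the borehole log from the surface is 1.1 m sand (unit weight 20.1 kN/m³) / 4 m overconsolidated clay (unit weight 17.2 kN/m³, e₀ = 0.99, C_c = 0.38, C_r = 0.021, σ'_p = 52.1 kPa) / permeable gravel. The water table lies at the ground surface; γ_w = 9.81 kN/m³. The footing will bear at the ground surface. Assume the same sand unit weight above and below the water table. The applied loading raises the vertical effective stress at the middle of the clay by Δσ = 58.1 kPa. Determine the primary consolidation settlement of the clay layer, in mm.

Mid-depth of clay below the ground surface: z = 1.1 + 4/2 = 3.1 m.
Total vertical stress at mid-clay: σ_v = 20.1×1.1 + 17.2×2 = 56.51 kPa.
Pore pressure: u = 9.81×(3.1 − 0) = 30.411 kPa.
Initial effective stress: σ'_0 = σ_v − u = 56.51 − 30.411 = 26.099 kPa.
Final effective stress: σ'_f = 26.099 + 58.1 = 84.199 kPa.
σ'_f = 84.199 > σ'_p = 52.1 kPa, so the stress path crosses the preconsolidation pressure — recompression up to σ'_p, then virgin compression beyond:
S_c = H/(1+e₀)·[C_r·log₁₀(σ'_p/σ'_0) + C_c·log₁₀(σ'_f/σ'_p)]
    = 4/1.99 × [0.021×log₁₀(52.1/26.099) + 0.38×log₁₀(84.199/52.1)]
    = 2.0101 × [0.0063045 + 0.079218] = 0.1719 m

S_c ≈ 172 mm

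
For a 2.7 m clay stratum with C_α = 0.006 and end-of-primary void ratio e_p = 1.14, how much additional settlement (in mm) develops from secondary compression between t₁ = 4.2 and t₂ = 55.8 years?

S_s ≈ 8.5 mm

Secondary compression: S_s = C_α·H/(1+e_p)·log₁₀(t₂/t₁)
S_s = 0.006×2.7/(1+1.14)×log₁₀(55.8/4.2)
    = 0.00757 × 1.123 = 0.008504 m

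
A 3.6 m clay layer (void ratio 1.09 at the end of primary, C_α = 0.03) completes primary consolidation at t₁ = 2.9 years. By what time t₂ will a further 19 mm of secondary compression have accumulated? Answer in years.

t₂ ≈ 6.76 years

S_s = C_α·H/(1+e_p)·log₁₀(t₂/t₁) ⇒ log₁₀(t₂/t₁) = S_s·(1+e_p)/(C_α·H).
log₁₀(t₂/t₁) = 0.019 × (1+1.09) / (0.03×3.6) = 0.3677
t₂ = t₁ × 10^0.3677 = 2.9 × 2.332 = 6.762 years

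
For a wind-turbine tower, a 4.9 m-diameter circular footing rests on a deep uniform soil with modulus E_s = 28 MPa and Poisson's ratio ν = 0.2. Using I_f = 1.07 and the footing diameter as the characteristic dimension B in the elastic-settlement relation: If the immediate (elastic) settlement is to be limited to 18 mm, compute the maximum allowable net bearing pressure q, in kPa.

q ≈ 100 kPa

E_s = 28 MPa = 28000 kPa.
S_e = q·B·(1−ν²)/E_s · I_f  ⇒  q = S_e·E_s / (B·(1−ν²)·I_f).
q = 0.018 × 28000 / (4.9 × 0.96 × 1.07) = 100.1 kPa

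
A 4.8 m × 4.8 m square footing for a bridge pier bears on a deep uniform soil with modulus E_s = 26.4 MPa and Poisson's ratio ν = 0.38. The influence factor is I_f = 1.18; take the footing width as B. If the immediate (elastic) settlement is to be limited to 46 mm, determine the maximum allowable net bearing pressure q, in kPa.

q ≈ 251 kPa

E_s = 26.4 MPa = 26400 kPa.
S_e = q·B·(1−ν²)/E_s · I_f  ⇒  q = S_e·E_s / (B·(1−ν²)·I_f).
q = 0.046 × 26400 / (4.8 × 0.8556 × 1.18) = 250.6 kPa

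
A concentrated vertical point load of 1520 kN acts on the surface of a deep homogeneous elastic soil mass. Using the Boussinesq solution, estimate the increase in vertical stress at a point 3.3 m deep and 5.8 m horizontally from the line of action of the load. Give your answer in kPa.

Boussinesq vertical stress below a point load on an elastic half-space:
Δσ_z = 3P/(2πz²) · [1 + (r/z)²]^(−5/2)
r/z = 5.8/3.3 = 1.7576; [1+(r/z)²]^(−5/2) = 0.029576.
Δσ_z = 3×1520/(2π×3.3²) × 0.029576 = 66.643 × 0.029576 = 1.971 kPa

Δσ_z ≈ 1.97 kPa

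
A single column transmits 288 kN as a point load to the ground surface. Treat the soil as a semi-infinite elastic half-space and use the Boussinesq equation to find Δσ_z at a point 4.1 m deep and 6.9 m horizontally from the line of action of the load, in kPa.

Boussinesq vertical stress below a point load on an elastic half-space:
Δσ_z = 3P/(2πz²) · [1 + (r/z)²]^(−5/2)
r/z = 6.9/4.1 = 1.6829; [1+(r/z)²]^(−5/2) = 0.034783.
Δσ_z = 3×288/(2π×4.1²) × 0.034783 = 8.1802 × 0.034783 = 0.2845 kPa

Δσ_z ≈ 0.285 kPa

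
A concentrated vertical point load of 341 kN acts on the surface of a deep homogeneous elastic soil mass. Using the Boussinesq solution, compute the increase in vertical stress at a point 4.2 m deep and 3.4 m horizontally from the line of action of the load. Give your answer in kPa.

Δσ_z ≈ 2.62 kPa

Boussinesq vertical stress below a point load on an elastic half-space:
Δσ_z = 3P/(2πz²) · [1 + (r/z)²]^(−5/2)
r/z = 3.4/4.2 = 0.80952; [1+(r/z)²]^(−5/2) = 0.28365.
Δσ_z = 3×341/(2π×4.2²) × 0.28365 = 9.2299 × 0.28365 = 2.618 kPa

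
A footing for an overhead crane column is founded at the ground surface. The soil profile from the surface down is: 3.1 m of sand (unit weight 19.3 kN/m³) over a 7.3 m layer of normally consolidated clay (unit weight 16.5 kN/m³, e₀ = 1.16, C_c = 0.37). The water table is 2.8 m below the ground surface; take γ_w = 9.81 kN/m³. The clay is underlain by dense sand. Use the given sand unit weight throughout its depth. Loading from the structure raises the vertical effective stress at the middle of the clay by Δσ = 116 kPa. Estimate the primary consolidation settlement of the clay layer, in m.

S_c ≈ 0.481 m

Mid-depth of clay below the ground surface: z = 3.1 + 7.3/2 = 6.75 m.
Total vertical stress at mid-clay: σ_v = 19.3×3.1 + 16.5×3.65 = 120.06 kPa.
Pore pressure: u = 9.81×(6.75 − 2.8) = 38.75 kPa.
Initial effective stress: σ'_0 = σ_v − u = 120.06 − 38.75 = 81.31 kPa.
Final effective stress: σ'_f = σ'_0 + Δσ = 81.31 + 116 = 197.31 kPa.
Normally consolidated clay, so the full stress increment lies on the virgin compression line:
S_c = C_c·H/(1+e₀)·log₁₀(σ'_f/σ'_0) = 0.37×7.3/(1+1.16)×log₁₀(197.31/81.31)
    = 1.2505 × 0.38501 = 0.4815 m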